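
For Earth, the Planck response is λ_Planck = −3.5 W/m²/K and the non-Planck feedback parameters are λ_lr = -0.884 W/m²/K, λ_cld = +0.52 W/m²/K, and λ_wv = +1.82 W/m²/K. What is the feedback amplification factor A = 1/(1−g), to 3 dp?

Convert to gains: g_lr = -0.884/3.5 = -0.2526; g_cld = 0.52/3.5 = 0.1486; g_wv = 1.82/3.5 = 0.52.
Total gain g = 0.416.
A = 1/(1 − 0.416) = 1.712.

1.712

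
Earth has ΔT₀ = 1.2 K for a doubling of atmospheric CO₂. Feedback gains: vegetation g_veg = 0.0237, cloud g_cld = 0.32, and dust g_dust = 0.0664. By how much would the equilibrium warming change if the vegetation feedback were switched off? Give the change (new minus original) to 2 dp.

-0.08 K

Original: g = 0.4101, ΔT = 1.2/(1−0.4101) = 2.0342 K.
Without vegetation: g' = 0.3864, ΔT' = 1.2/(1−0.3864) = 1.9557 K.
Change = 1.9557 − 2.0342 = -0.08 K.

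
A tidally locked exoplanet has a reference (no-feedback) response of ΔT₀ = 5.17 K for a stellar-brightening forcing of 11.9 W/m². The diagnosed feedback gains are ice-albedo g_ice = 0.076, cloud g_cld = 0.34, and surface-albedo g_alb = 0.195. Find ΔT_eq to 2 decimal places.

Total gain g = 0.076 + 0.34 + 0.195 = 0.611.
Amplification A = 1/(1 − 0.611) = 2.571.
ΔT = 5.17 × 2.571 = 13.29 K.

13.29 K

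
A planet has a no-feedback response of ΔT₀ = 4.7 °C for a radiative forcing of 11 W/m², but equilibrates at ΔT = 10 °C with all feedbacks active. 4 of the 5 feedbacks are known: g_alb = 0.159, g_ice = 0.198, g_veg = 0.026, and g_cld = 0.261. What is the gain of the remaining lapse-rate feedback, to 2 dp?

Amplification A = ΔT/ΔT₀ = 10/4.7 = 2.128.
Total gain g = 1 − 1/A = 1 − 1/2.128 = 0.5301.
Known gains sum to 0.159 + 0.198 + 0.026 + 0.261 = 0.644.
g_lr = 0.5301 − 0.644 = -0.11.

-0.11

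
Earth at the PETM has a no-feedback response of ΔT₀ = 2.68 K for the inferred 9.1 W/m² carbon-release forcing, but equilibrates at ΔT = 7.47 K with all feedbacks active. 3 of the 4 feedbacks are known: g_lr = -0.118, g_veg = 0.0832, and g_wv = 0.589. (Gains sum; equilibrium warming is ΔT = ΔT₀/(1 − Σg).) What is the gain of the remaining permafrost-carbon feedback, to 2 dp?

0.09

Amplification A = ΔT/ΔT₀ = 7.47/2.68 = 2.787.
Total gain g = 1 − 1/A = 1 − 1/2.787 = 0.6412.
Known gains sum to -0.118 + 0.0832 + 0.589 = 0.5542.
g_pf = 0.6412 − 0.5542 = 0.09.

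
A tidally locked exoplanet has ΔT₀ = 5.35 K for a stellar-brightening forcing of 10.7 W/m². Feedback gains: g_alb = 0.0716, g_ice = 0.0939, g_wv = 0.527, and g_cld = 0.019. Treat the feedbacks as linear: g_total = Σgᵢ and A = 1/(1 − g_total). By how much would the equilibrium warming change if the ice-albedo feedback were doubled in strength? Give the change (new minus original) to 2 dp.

8.95 K

Original: g = 0.7115, ΔT = 5.35/(1−0.7115) = 18.5442 K.
With doubled ice-albedo: g' = 0.8054, ΔT' = 5.35/(1−0.8054) = 27.4923 K.
Change = 27.4923 − 18.5442 = 8.95 K.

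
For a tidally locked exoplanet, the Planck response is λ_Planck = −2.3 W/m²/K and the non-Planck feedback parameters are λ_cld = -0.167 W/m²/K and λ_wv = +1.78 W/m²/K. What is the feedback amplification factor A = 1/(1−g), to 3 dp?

3.348

Convert to gains: g_cld = -0.167/2.3 = -0.07261; g_wv = 1.78/2.3 = 0.7739.
Total gain g = 0.70129.
A = 1/(1 − 0.70129) = 3.348.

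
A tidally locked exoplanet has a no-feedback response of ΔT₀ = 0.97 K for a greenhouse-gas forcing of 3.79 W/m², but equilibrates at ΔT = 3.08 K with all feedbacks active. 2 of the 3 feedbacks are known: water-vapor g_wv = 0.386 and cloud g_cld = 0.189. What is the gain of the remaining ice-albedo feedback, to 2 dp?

Amplification A = ΔT/ΔT₀ = 3.08/0.97 = 3.175.
Total gain g = 1 − 1/A = 1 − 1/3.175 = 0.685.
Known gains sum to 0.386 + 0.189 = 0.575.
g_ice = 0.685 − 0.575 = 0.11.

0.11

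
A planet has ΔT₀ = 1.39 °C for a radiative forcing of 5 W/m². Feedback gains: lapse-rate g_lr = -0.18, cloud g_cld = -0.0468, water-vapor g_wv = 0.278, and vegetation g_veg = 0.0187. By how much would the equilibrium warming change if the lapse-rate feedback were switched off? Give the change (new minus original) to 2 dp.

Original: g = 0.0699, ΔT = 1.39/(1−0.0699) = 1.4945 °C.
Without lapse-rate: g' = 0.2499, ΔT' = 1.39/(1−0.2499) = 1.8531 °C.
Change = 1.8531 − 1.4945 = 0.36 °C.

0.36 °C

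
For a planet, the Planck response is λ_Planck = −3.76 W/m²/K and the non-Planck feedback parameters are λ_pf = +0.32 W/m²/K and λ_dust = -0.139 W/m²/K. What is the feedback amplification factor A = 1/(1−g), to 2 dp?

1.05

Convert to gains: g_pf = 0.32/3.76 = 0.08511; g_dust = -0.139/3.76 = -0.03697.
Total gain g = 0.04814.
A = 1/(1 − 0.04814) = 1.05.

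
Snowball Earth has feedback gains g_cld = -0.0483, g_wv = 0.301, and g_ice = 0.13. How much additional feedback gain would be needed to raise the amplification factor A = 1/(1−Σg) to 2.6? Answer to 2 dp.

0.23

Current total gain = 0.3827.
Target gain for A = 2.6: g* = 1 − 1/2.6 = 0.6154.
Additional gain needed = 0.6154 − 0.3827 = 0.23.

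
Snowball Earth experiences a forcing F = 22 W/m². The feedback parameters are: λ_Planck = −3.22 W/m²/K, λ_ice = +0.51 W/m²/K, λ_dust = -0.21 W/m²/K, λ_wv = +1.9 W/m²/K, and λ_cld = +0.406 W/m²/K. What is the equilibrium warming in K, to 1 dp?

Net feedback parameter λ = (−3.22) + (+0.51) + (-0.21) + (+1.9) + (+0.406) = -0.614 W/m²/K.
ΔT = −F/λ = −22/(-0.614) = 35.8 K.

35.8 K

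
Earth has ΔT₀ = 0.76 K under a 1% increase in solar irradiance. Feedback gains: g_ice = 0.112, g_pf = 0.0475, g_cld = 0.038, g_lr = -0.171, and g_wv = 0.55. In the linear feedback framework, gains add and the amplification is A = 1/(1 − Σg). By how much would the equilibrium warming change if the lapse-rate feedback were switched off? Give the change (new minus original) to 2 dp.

1.22 K

Original: g = 0.5765, ΔT = 0.76/(1−0.5765) = 1.7946 K.
Without lapse-rate: g' = 0.7475, ΔT' = 0.76/(1−0.7475) = 3.0099 K.
Change = 3.0099 − 1.7946 = 1.22 K.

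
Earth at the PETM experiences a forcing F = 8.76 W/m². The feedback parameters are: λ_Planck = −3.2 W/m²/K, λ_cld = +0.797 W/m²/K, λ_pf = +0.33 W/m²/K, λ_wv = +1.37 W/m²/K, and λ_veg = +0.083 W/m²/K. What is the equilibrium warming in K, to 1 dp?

14.1 K

Net feedback parameter λ = (−3.2) + (+0.797) + (+0.33) + (+1.37) + (+0.083) = -0.62 W/m²/K.
ΔT = −F/λ = −8.76/(-0.62) = 14.1 K.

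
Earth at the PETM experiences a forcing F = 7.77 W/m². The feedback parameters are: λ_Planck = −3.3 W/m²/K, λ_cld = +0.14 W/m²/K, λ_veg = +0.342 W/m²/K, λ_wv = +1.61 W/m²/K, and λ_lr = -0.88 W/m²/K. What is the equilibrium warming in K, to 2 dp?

Net feedback parameter λ = (−3.3) + (+0.14) + (+0.342) + (+1.61) + (-0.88) = -2.088 W/m²/K.
ΔT = −F/λ = −7.77/(-2.088) = 3.72 K.

3.72 K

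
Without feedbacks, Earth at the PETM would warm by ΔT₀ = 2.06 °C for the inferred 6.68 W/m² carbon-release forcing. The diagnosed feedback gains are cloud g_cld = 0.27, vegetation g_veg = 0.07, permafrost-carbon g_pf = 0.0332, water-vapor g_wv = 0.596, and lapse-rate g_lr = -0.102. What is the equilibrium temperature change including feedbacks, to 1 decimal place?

15.5 °C

Total gain g = 0.27 + 0.07 + 0.0332 + 0.596 − 0.102 = 0.8672.
Amplification A = 1/(1 − 0.8672) = 7.53.
ΔT = 2.06 × 7.53 = 15.5 °C.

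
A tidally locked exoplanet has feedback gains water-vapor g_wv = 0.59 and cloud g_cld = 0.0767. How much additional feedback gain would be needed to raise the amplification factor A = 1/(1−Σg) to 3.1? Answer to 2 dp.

0.01

Current total gain = 0.6667.
Target gain for A = 3.1: g* = 1 − 1/3.1 = 0.6774.
Additional gain needed = 0.6774 − 0.6667 = 0.01.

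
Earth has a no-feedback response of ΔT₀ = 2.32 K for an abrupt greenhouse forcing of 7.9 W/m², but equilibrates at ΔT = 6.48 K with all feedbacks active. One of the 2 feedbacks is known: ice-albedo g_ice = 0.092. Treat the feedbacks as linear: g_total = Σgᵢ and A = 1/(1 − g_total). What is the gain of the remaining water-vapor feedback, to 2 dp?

0.55

Amplification A = ΔT/ΔT₀ = 6.48/2.32 = 2.793.
Total gain g = 1 − 1/A = 1 − 1/2.793 = 0.642.
The known gain is 0.092.
g_wv = 0.642 − 0.092 = 0.55.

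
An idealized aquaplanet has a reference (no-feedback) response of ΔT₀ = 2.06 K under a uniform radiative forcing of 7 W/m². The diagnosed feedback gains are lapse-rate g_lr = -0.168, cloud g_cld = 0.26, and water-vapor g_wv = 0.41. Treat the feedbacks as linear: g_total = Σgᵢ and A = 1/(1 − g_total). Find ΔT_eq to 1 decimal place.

4.1 K

Total gain g = -0.168 + 0.26 + 0.41 = 0.502.
Amplification A = 1/(1 − 0.502) = 2.008.
ΔT = 2.06 × 2.008 = 4.1 K.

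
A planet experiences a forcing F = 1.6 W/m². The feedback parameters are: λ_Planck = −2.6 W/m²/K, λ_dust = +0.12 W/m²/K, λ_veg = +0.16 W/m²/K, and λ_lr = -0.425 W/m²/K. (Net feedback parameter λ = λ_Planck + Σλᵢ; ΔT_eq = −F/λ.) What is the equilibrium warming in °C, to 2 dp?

Net feedback parameter λ = (−2.6) + (+0.12) + (+0.16) + (-0.425) = -2.745 W/m²/K.
ΔT = −F/λ = −1.6/(-2.745) = 0.58 °C.

0.58 °C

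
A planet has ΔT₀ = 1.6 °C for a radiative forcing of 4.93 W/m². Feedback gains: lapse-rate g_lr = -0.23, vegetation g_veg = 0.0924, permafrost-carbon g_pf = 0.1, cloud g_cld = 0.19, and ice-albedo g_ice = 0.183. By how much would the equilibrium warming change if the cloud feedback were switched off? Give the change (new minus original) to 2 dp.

Original: g = 0.3354, ΔT = 1.6/(1−0.3354) = 2.4075 °C.
Without cloud: g' = 0.1454, ΔT' = 1.6/(1−0.1454) = 1.8722 °C.
Change = 1.8722 − 2.4075 = -0.54 °C.

-0.54 °C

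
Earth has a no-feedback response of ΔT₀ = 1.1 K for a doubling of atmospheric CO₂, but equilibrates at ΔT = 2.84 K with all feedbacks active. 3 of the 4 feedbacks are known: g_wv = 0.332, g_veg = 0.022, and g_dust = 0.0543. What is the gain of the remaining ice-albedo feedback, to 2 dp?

0.20

Amplification A = ΔT/ΔT₀ = 2.84/1.1 = 2.582.
Total gain g = 1 − 1/A = 1 − 1/2.582 = 0.6127.
Known gains sum to 0.332 + 0.022 + 0.0543 = 0.4083.
g_ice = 0.6127 − 0.4083 = 0.20.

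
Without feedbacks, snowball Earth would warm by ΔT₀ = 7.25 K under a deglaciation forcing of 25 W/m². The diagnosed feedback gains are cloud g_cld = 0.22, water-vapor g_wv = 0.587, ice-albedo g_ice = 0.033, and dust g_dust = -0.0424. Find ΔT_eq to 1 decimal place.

Total gain g = 0.22 + 0.587 + 0.033 − 0.0424 = 0.7976.
Amplification A = 1/(1 − 0.7976) = 4.941.
ΔT = 7.25 × 4.941 = 35.8 K.

35.8 K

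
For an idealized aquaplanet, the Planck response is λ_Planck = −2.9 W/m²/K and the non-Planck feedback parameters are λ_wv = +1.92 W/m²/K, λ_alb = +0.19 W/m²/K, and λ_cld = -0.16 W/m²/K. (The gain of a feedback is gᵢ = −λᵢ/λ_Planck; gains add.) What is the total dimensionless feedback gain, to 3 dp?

Convert to gains: g_wv = 1.92/2.9 = 0.6621; g_alb = 0.19/2.9 = 0.06552; g_cld = -0.16/2.9 = -0.05517.
Total gain g = 0.67245.

0.672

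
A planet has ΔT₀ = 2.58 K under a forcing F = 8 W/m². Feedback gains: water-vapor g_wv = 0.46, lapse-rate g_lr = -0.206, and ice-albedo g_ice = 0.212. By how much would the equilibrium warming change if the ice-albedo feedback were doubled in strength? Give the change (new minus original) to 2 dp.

3.18 K

Original: g = 0.466, ΔT = 2.58/(1−0.466) = 4.8315 K.
With doubled ice-albedo: g' = 0.678, ΔT' = 2.58/(1−0.678) = 8.0124 K.
Change = 8.0124 − 4.8315 = 3.18 K.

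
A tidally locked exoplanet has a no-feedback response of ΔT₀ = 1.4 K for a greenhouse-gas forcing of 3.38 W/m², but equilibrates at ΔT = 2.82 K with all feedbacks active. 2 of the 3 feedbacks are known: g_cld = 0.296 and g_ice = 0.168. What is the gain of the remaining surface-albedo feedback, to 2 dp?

Amplification A = ΔT/ΔT₀ = 2.82/1.4 = 2.014.
Total gain g = 1 − 1/A = 1 − 1/2.014 = 0.5035.
Known gains sum to 0.296 + 0.168 = 0.464.
g_alb = 0.5035 − 0.464 = 0.04.

0.04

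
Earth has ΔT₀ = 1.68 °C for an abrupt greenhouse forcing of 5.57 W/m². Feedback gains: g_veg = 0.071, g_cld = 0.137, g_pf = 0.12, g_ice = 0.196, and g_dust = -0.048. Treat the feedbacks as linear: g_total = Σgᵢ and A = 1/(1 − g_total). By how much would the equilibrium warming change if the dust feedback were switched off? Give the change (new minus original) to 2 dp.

0.32 °C

Original: g = 0.476, ΔT = 1.68/(1−0.476) = 3.2061 °C.
Without dust: g' = 0.524, ΔT' = 1.68/(1−0.524) = 3.5294 °C.
Change = 3.5294 − 3.2061 = 0.32 °C.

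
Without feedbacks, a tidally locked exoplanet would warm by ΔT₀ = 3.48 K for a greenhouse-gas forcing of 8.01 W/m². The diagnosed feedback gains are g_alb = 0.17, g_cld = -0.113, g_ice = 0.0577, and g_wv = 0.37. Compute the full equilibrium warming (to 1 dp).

Total gain g = 0.17 − 0.113 + 0.0577 + 0.37 = 0.4847.
Amplification A = 1/(1 − 0.4847) = 1.941.
ΔT = 3.48 × 1.941 = 6.8 K.

6.8 K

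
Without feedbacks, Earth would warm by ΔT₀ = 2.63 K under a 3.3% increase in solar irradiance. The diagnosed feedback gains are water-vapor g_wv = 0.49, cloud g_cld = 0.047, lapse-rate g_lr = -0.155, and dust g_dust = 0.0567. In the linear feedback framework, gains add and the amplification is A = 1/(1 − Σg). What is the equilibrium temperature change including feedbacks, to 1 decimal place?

4.7 K

Total gain g = 0.49 + 0.047 − 0.155 + 0.0567 = 0.4387.
Amplification A = 1/(1 − 0.4387) = 1.782.
ΔT = 2.63 × 1.782 = 4.7 K.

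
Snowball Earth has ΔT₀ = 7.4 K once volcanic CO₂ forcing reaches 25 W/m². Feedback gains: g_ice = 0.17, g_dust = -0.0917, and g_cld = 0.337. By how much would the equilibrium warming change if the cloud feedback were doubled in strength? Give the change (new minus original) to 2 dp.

17.22 K

Original: g = 0.4153, ΔT = 7.4/(1−0.4153) = 12.6561 K.
With doubled cloud: g' = 0.7523, ΔT' = 7.4/(1−0.7523) = 29.8748 K.
Change = 29.8748 − 12.6561 = 17.22 K.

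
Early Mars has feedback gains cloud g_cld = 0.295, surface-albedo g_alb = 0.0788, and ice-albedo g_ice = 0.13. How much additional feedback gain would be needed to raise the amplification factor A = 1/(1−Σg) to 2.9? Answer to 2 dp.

0.15

Current total gain = 0.5038.
Target gain for A = 2.9: g* = 1 − 1/2.9 = 0.6552.
Additional gain needed = 0.6552 − 0.5038 = 0.15.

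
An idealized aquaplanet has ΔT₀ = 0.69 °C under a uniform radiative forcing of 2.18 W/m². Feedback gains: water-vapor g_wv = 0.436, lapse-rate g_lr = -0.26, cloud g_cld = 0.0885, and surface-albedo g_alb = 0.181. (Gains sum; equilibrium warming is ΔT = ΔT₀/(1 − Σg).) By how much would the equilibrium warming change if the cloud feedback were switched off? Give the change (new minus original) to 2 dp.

-0.17 °C

Original: g = 0.4455, ΔT = 0.69/(1−0.4455) = 1.2444 °C.
Without cloud: g' = 0.357, ΔT' = 0.69/(1−0.357) = 1.0731 °C.
Change = 1.0731 − 1.2444 = -0.17 °C.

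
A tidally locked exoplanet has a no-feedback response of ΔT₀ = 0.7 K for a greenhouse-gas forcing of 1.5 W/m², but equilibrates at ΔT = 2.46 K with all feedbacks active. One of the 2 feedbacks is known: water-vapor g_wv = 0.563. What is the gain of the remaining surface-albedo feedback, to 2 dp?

Amplification A = ΔT/ΔT₀ = 2.46/0.7 = 3.514.
Total gain g = 1 − 1/A = 1 − 1/3.514 = 0.7154.
The known gain is 0.563.
g_alb = 0.7154 − 0.563 = 0.15.

0.15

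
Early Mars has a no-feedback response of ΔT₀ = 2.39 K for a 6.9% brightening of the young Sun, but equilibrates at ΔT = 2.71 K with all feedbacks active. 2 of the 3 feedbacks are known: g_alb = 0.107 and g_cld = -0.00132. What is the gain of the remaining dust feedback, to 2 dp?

0.01

Amplification A = ΔT/ΔT₀ = 2.71/2.39 = 1.134.
Total gain g = 1 − 1/A = 1 − 1/1.134 = 0.1182.
Known gains sum to 0.107 − 0.00132 = 0.10568.
g_dust = 0.1182 − 0.10568 = 0.01.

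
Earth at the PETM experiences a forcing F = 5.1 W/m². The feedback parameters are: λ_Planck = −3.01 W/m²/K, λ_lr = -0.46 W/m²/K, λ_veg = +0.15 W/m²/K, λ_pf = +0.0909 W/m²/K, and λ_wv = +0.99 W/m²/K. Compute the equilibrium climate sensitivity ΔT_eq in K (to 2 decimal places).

Net feedback parameter λ = (−3.01) + (-0.46) + (+0.15) + (+0.0909) + (+0.99) = -2.2391 W/m²/K.
ΔT = −F/λ = −5.1/(-2.2391) = 2.28 K.

2.28 K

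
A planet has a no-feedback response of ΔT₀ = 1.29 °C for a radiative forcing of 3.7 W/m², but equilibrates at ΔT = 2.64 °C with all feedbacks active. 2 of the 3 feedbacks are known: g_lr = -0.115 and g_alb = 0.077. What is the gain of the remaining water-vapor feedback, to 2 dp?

Amplification A = ΔT/ΔT₀ = 2.64/1.29 = 2.047.
Total gain g = 1 − 1/A = 1 − 1/2.047 = 0.5115.
Known gains sum to -0.115 + 0.077 = -0.038.
g_wv = 0.5115 + 0.038 = 0.55.

0.55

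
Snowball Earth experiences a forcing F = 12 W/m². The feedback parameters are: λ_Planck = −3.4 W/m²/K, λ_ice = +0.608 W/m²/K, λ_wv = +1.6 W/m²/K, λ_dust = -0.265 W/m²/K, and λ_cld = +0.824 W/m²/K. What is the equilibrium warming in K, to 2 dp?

Net feedback parameter λ = (−3.4) + (+0.608) + (+1.6) + (-0.265) + (+0.824) = -0.633 W/m²/K.
ΔT = −F/λ = −12/(-0.633) = 18.96 K.

18.96 K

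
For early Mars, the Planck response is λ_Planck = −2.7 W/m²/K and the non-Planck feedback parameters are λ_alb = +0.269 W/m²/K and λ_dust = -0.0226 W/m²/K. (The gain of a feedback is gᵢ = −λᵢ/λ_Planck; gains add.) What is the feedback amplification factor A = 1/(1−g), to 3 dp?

Convert to gains: g_alb = 0.269/2.7 = 0.09963; g_dust = -0.0226/2.7 = -0.00837.
Total gain g = 0.09126.
A = 1/(1 − 0.09126) = 1.100.

1.100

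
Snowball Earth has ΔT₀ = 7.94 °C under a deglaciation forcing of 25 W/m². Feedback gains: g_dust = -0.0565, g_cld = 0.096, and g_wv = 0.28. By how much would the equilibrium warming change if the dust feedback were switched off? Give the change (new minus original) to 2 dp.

1.06 °C

Original: g = 0.3195, ΔT = 7.94/(1−0.3195) = 11.6679 °C.
Without dust: g' = 0.376, ΔT' = 7.94/(1−0.376) = 12.7244 °C.
Change = 12.7244 − 11.6679 = 1.06 °C.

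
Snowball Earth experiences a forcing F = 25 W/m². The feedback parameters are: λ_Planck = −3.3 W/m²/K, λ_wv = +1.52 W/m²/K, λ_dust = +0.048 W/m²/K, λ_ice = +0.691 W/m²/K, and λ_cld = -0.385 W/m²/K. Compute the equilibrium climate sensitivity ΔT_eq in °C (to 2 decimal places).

Net feedback parameter λ = (−3.3) + (+1.52) + (+0.048) + (+0.691) + (-0.385) = -1.426 W/m²/K.
ΔT = −F/λ = −25/(-1.426) = 17.53 °C.

17.53 °C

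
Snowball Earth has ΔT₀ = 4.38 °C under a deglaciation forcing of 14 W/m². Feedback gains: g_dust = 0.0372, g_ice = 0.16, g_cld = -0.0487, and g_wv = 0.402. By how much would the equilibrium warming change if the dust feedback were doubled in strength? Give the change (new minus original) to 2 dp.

Original: g = 0.5505, ΔT = 4.38/(1−0.5505) = 9.7442 °C.
With doubled dust: g' = 0.5877, ΔT' = 4.38/(1−0.5877) = 10.6233 °C.
Change = 10.6233 − 9.7442 = 0.88 °C.

0.88 °C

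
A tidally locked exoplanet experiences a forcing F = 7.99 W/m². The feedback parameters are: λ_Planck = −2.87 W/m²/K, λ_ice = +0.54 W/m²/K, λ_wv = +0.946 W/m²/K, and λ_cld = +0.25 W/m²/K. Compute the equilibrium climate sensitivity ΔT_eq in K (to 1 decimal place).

7.0 K

Net feedback parameter λ = (−2.87) + (+0.54) + (+0.946) + (+0.25) = -1.134 W/m²/K.
ΔT = −F/λ = −7.99/(-1.134) = 7.0 K.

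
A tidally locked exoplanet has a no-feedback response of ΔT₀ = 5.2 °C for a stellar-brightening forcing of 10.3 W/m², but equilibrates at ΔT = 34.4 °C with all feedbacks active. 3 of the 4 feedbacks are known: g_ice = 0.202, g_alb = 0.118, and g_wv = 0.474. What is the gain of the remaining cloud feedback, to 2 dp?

0.05

Amplification A = ΔT/ΔT₀ = 34.4/5.2 = 6.615.
Total gain g = 1 − 1/A = 1 − 1/6.615 = 0.8488.
Known gains sum to 0.202 + 0.118 + 0.474 = 0.794.
g_cld = 0.8488 − 0.794 = 0.05.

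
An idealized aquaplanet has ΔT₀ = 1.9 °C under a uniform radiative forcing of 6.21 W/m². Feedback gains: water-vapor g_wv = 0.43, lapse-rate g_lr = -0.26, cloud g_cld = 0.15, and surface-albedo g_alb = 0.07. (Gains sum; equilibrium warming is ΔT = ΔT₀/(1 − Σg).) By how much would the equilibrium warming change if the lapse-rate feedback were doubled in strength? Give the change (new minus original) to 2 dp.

-0.93 °C

Original: g = 0.39, ΔT = 1.9/(1−0.39) = 3.1148 °C.
With doubled lapse-rate: g' = 0.13, ΔT' = 1.9/(1−0.13) = 2.1839 °C.
Change = 2.1839 − 3.1148 = -0.93 °C.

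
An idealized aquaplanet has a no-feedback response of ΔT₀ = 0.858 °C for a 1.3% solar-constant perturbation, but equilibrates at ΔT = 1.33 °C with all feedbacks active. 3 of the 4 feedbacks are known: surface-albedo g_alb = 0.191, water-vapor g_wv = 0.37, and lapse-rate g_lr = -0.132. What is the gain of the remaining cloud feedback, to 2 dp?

Amplification A = ΔT/ΔT₀ = 1.33/0.858 = 1.55.
Total gain g = 1 − 1/A = 1 − 1/1.55 = 0.3548.
Known gains sum to 0.191 + 0.37 − 0.132 = 0.429.
g_cld = 0.3548 − 0.429 = -0.07.

-0.07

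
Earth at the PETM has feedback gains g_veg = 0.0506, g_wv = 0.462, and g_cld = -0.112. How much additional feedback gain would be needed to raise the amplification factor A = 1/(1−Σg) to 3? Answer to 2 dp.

0.27

Current total gain = 0.4006.
Target gain for A = 3: g* = 1 − 1/3 = 0.6667.
Additional gain needed = 0.6667 − 0.4006 = 0.27.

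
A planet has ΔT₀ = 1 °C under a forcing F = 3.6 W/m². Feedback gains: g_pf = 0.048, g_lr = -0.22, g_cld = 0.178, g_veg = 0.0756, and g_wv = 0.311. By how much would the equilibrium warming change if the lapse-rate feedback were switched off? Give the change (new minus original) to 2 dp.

Original: g = 0.3926, ΔT = 1/(1−0.3926) = 1.6464 °C.
Without lapse-rate: g' = 0.6126, ΔT' = 1/(1−0.6126) = 2.5813 °C.
Change = 2.5813 − 1.6464 = 0.93 °C.

0.93 °C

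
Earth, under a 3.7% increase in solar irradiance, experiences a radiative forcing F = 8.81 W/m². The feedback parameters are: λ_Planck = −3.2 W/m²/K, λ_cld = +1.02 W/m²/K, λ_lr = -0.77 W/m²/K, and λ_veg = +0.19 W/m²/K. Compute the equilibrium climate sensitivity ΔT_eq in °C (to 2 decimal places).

Net feedback parameter λ = (−3.2) + (+1.02) + (-0.77) + (+0.19) = -2.76 W/m²/K.
ΔT = −F/λ = −8.81/(-2.76) = 3.19 °C.

3.19 °C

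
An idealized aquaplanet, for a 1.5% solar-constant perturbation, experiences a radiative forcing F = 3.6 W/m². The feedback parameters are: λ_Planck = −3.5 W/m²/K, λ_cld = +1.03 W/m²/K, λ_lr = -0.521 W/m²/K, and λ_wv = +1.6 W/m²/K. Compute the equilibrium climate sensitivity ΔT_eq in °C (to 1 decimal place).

2.6 °C

Net feedback parameter λ = (−3.5) + (+1.03) + (-0.521) + (+1.6) = -1.391 W/m²/K.
ΔT = −F/λ = −3.6/(-1.391) = 2.6 °C.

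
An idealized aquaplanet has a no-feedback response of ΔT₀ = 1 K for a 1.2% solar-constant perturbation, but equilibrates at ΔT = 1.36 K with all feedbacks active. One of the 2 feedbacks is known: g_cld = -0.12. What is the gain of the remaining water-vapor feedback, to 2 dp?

0.38

Amplification A = ΔT/ΔT₀ = 1.36/1 = 1.36.
Total gain g = 1 − 1/A = 1 − 1/1.36 = 0.2647.
The known gain is -0.12.
g_wv = 0.2647 + 0.12 = 0.38.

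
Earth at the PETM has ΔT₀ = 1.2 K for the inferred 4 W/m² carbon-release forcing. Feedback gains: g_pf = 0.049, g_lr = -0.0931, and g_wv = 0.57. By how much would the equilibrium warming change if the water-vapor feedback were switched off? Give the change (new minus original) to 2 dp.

-1.38 K

Original: g = 0.5259, ΔT = 1.2/(1−0.5259) = 2.5311 K.
Without water-vapor: g' = -0.0441, ΔT' = 1.2/(1+0.0441) = 1.1493 K.
Change = 1.1493 − 2.5311 = -1.38 K.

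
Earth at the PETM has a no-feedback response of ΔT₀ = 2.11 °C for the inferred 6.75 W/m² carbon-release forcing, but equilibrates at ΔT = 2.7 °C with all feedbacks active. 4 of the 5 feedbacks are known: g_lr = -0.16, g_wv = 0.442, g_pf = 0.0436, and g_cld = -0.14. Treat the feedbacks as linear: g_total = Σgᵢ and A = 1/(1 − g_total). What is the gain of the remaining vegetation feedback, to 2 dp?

0.03

Amplification A = ΔT/ΔT₀ = 2.7/2.11 = 1.28.
Total gain g = 1 − 1/A = 1 − 1/1.28 = 0.2188.
Known gains sum to -0.16 + 0.442 + 0.0436 − 0.14 = 0.1856.
g_veg = 0.2188 − 0.1856 = 0.03.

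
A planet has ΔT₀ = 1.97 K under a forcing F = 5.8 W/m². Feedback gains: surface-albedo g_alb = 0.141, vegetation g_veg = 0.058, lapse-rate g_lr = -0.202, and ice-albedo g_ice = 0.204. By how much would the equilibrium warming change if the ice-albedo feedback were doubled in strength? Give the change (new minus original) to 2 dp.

0.85 K

Original: g = 0.201, ΔT = 1.97/(1−0.201) = 2.4656 K.
With doubled ice-albedo: g' = 0.405, ΔT' = 1.97/(1−0.405) = 3.3109 K.
Change = 3.3109 − 2.4656 = 0.85 K.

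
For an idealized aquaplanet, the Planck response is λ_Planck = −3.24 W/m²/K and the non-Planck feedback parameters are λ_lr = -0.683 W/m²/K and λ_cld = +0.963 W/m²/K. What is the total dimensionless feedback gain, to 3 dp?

0.086

Convert to gains: g_lr = -0.683/3.24 = -0.2108; g_cld = 0.963/3.24 = 0.2972.
Total gain g = 0.0864.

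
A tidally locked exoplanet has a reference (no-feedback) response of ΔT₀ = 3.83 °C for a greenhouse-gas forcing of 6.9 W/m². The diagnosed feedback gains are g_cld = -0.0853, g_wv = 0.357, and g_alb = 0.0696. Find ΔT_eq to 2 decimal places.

5.81 °C

Total gain g = -0.0853 + 0.357 + 0.0696 = 0.3413.
Amplification A = 1/(1 − 0.3413) = 1.518.
ΔT = 3.83 × 1.518 = 5.81 °C.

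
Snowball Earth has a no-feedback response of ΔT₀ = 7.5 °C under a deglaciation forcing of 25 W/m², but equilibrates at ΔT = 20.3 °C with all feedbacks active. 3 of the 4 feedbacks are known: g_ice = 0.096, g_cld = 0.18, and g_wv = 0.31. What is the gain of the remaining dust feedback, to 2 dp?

0.04

Amplification A = ΔT/ΔT₀ = 20.3/7.5 = 2.707.
Total gain g = 1 − 1/A = 1 − 1/2.707 = 0.6306.
Known gains sum to 0.096 + 0.18 + 0.31 = 0.586.
g_dust = 0.6306 − 0.586 = 0.04.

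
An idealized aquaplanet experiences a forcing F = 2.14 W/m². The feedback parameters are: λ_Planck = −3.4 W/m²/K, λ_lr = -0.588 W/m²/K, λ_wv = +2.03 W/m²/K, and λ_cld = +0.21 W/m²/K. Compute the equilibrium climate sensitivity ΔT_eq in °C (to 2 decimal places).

Net feedback parameter λ = (−3.4) + (-0.588) + (+2.03) + (+0.21) = -1.748 W/m²/K.
ΔT = −F/λ = −2.14/(-1.748) = 1.22 °C.

1.22 °C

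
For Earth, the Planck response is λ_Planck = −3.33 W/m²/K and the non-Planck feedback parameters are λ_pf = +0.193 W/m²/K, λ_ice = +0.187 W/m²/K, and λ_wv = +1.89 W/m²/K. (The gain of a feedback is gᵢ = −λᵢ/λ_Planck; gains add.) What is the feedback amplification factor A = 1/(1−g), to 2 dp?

3.14

Convert to gains: g_pf = 0.193/3.33 = 0.05796; g_ice = 0.187/3.33 = 0.05616; g_wv = 1.89/3.33 = 0.5676.
Total gain g = 0.68172.
A = 1/(1 − 0.68172) = 3.14.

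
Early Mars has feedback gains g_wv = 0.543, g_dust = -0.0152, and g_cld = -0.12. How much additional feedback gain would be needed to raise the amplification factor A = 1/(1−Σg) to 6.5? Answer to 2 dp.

Current total gain = 0.4078.
Target gain for A = 6.5: g* = 1 − 1/6.5 = 0.8462.
Additional gain needed = 0.8462 − 0.4078 = 0.44.

0.44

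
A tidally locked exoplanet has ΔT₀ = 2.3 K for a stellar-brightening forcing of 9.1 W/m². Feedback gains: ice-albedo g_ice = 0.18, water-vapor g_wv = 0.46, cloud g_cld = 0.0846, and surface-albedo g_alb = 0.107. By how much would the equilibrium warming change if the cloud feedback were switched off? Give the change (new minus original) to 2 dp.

-4.57 K

Original: g = 0.8316, ΔT = 2.3/(1−0.8316) = 13.6580 K.
Without cloud: g' = 0.747, ΔT' = 2.3/(1−0.747) = 9.0909 K.
Change = 9.0909 − 13.6580 = -4.57 K.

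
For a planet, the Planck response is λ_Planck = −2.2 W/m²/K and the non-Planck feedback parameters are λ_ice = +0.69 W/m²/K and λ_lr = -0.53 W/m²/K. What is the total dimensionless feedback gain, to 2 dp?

0.07

Convert to gains: g_ice = 0.69/2.2 = 0.3136; g_lr = -0.53/2.2 = -0.2409.
Total gain g = 0.0727.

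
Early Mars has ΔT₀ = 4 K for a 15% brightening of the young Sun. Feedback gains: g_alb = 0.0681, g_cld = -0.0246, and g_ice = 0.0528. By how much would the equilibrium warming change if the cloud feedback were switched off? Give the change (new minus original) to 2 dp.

Original: g = 0.0963, ΔT = 4/(1−0.0963) = 4.4262 K.
Without cloud: g' = 0.1209, ΔT' = 4/(1−0.1209) = 4.5501 K.
Change = 4.5501 − 4.4262 = 0.12 K.

0.12 K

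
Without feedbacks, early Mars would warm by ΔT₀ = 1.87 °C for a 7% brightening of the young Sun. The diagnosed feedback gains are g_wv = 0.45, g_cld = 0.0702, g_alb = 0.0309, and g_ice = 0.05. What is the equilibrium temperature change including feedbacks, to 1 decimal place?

Total gain g = 0.45 + 0.0702 + 0.0309 + 0.05 = 0.6011.
Amplification A = 1/(1 − 0.6011) = 2.507.
ΔT = 1.87 × 2.507 = 4.7 °C.

4.7 °C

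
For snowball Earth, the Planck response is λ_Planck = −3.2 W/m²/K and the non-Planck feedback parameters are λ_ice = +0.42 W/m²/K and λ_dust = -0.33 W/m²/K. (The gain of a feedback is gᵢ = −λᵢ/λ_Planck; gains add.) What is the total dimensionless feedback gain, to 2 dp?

Convert to gains: g_ice = 0.42/3.2 = 0.1312; g_dust = -0.33/3.2 = -0.1031.
Total gain g = 0.0281.

0.03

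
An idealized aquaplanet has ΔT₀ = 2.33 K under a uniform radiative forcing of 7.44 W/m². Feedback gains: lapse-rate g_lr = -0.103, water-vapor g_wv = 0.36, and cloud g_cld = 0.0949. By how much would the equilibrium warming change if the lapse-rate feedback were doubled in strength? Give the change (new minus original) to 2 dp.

-0.49 K

Original: g = 0.3519, ΔT = 2.33/(1−0.3519) = 3.5951 K.
With doubled lapse-rate: g' = 0.2489, ΔT' = 2.33/(1−0.2489) = 3.1021 K.
Change = 3.1021 − 3.5951 = -0.49 K.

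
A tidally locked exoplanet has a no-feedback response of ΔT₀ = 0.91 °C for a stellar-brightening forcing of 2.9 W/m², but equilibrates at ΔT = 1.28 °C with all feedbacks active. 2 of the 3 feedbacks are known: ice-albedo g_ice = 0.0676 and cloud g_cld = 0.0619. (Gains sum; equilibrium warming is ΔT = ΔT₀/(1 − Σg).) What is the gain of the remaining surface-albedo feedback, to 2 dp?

Amplification A = ΔT/ΔT₀ = 1.28/0.91 = 1.407.
Total gain g = 1 − 1/A = 1 − 1/1.407 = 0.2893.
Known gains sum to 0.0676 + 0.0619 = 0.1295.
g_alb = 0.2893 − 0.1295 = 0.16.

0.16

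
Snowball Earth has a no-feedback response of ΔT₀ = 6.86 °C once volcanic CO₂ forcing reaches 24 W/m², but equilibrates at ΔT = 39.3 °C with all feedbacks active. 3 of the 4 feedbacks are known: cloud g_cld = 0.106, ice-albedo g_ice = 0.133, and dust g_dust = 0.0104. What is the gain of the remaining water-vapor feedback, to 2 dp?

Amplification A = ΔT/ΔT₀ = 39.3/6.86 = 5.729.
Total gain g = 1 − 1/A = 1 − 1/5.729 = 0.8254.
Known gains sum to 0.106 + 0.133 + 0.0104 = 0.2494.
g_wv = 0.8254 − 0.2494 = 0.58.

0.58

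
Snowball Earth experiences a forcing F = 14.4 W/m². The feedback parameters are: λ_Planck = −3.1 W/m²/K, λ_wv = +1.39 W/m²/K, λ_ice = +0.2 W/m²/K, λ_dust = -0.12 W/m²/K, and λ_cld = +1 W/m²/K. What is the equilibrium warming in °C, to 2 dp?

Net feedback parameter λ = (−3.1) + (+1.39) + (+0.2) + (-0.12) + (+1) = -0.63 W/m²/K.
ΔT = −F/λ = −14.4/(-0.63) = 22.86 °C.

22.86 °C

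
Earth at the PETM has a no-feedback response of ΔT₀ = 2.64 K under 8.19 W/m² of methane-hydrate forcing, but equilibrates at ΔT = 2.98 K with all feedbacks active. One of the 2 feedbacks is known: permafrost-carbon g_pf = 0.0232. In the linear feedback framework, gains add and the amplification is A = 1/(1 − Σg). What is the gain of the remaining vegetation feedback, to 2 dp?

0.09

Amplification A = ΔT/ΔT₀ = 2.98/2.64 = 1.129.
Total gain g = 1 − 1/A = 1 − 1/1.129 = 0.1143.
The known gain is 0.0232.
g_veg = 0.1143 − 0.0232 = 0.09.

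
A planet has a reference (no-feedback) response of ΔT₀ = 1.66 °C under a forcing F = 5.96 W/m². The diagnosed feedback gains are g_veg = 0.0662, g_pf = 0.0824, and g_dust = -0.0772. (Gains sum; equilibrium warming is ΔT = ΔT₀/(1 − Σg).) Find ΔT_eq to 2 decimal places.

Total gain g = 0.0662 + 0.0824 − 0.0772 = 0.0714.
Amplification A = 1/(1 − 0.0714) = 1.077.
ΔT = 1.66 × 1.077 = 1.79 °C.

1.79 °C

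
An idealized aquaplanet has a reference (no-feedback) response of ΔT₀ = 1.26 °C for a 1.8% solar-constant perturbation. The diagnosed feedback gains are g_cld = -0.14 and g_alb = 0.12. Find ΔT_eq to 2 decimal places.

Total gain g = -0.14 + 0.12 = -0.02.
Amplification A = 1/(1 + 0.02) = 0.9804.
ΔT = 1.26 × 0.9804 = 1.24 °C.

1.24 °C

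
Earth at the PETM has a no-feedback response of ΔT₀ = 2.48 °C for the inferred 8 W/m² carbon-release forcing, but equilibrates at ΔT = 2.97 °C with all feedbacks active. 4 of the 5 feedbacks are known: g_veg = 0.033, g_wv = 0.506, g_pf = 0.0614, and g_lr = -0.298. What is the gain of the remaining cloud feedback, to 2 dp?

Amplification A = ΔT/ΔT₀ = 2.97/2.48 = 1.198.
Total gain g = 1 − 1/A = 1 − 1/1.198 = 0.1653.
Known gains sum to 0.033 + 0.506 + 0.0614 − 0.298 = 0.3024.
g_cld = 0.1653 − 0.3024 = -0.14.

-0.14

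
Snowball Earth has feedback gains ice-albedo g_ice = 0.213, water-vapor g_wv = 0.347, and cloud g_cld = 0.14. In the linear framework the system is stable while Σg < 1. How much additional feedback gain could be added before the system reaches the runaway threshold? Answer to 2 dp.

0.30

Current total gain = 0.213 + 0.347 + 0.14 = 0.7.
Margin to runaway = 1 − 0.7 = 0.30.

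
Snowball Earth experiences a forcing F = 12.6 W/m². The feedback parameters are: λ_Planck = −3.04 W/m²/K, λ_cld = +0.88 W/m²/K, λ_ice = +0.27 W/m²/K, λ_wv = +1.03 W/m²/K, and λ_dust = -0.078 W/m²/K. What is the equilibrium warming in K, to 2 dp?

13.43 K

Net feedback parameter λ = (−3.04) + (+0.88) + (+0.27) + (+1.03) + (-0.078) = -0.938 W/m²/K.
ΔT = −F/λ = −12.6/(-0.938) = 13.43 K.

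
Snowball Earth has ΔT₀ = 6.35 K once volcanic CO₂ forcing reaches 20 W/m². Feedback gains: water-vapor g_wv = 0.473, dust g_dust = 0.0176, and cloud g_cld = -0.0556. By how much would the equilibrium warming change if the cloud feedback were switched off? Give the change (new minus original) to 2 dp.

Original: g = 0.435, ΔT = 6.35/(1−0.435) = 11.2389 K.
Without cloud: g' = 0.4906, ΔT' = 6.35/(1−0.4906) = 12.4656 K.
Change = 12.4656 − 11.2389 = 1.23 K.

1.23 K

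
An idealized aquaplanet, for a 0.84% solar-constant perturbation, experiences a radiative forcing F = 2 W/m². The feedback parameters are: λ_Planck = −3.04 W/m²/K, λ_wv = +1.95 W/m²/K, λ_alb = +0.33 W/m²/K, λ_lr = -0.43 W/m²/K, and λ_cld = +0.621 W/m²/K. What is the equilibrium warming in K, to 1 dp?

3.5 K

Net feedback parameter λ = (−3.04) + (+1.95) + (+0.33) + (-0.43) + (+0.621) = -0.569 W/m²/K.
ΔT = −F/λ = −2/(-0.569) = 3.5 K.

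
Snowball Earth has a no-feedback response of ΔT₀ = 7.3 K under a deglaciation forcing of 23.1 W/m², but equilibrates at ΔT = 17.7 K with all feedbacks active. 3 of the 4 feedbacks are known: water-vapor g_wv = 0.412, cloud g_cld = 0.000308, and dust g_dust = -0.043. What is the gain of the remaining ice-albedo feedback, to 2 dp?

Amplification A = ΔT/ΔT₀ = 17.7/7.3 = 2.425.
Total gain g = 1 − 1/A = 1 − 1/2.425 = 0.5876.
Known gains sum to 0.412 + 0.000308 − 0.043 = 0.369308.
g_ice = 0.5876 − 0.369308 = 0.22.

0.22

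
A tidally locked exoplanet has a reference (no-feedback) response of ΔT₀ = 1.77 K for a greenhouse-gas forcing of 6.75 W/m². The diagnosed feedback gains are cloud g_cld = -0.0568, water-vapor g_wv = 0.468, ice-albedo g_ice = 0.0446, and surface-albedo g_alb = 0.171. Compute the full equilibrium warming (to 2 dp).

Total gain g = -0.0568 + 0.468 + 0.0446 + 0.171 = 0.6268.
Amplification A = 1/(1 − 0.6268) = 2.68.
ΔT = 1.77 × 2.68 = 4.74 K.

4.74 K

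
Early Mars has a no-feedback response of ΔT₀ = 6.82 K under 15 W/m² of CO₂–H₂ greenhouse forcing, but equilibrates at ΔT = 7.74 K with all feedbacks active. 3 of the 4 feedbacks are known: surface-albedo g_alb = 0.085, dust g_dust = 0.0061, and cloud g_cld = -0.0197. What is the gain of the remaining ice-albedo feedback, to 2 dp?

0.05

Amplification A = ΔT/ΔT₀ = 7.74/6.82 = 1.135.
Total gain g = 1 − 1/A = 1 − 1/1.135 = 0.1189.
Known gains sum to 0.085 + 0.0061 − 0.0197 = 0.0714.
g_ice = 0.1189 − 0.0714 = 0.05.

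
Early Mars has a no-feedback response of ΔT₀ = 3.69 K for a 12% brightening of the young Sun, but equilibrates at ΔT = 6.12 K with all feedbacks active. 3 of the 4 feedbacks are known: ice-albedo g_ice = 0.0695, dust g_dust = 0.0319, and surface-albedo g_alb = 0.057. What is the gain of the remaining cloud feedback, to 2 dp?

Amplification A = ΔT/ΔT₀ = 6.12/3.69 = 1.659.
Total gain g = 1 − 1/A = 1 − 1/1.659 = 0.3972.
Known gains sum to 0.0695 + 0.0319 + 0.057 = 0.1584.
g_cld = 0.3972 − 0.1584 = 0.24.

0.24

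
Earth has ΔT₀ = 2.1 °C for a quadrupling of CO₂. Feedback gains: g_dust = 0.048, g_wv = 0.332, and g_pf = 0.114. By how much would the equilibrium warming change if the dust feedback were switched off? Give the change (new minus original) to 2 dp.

-0.36 °C

Original: g = 0.494, ΔT = 2.1/(1−0.494) = 4.1502 °C.
Without dust: g' = 0.446, ΔT' = 2.1/(1−0.446) = 3.7906 °C.
Change = 3.7906 − 4.1502 = -0.36 °C.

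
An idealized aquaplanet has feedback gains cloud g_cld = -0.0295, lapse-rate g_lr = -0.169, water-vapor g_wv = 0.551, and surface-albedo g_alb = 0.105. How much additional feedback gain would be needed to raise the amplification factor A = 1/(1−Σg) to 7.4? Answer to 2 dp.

Current total gain = 0.4575.
Target gain for A = 7.4: g* = 1 − 1/7.4 = 0.8649.
Additional gain needed = 0.8649 − 0.4575 = 0.41.

0.41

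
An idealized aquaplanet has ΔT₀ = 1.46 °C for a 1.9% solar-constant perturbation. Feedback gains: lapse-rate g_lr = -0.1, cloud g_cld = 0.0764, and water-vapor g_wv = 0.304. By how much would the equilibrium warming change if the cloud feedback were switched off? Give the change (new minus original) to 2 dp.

-0.19 °C

Original: g = 0.2804, ΔT = 1.46/(1−0.2804) = 2.0289 °C.
Without cloud: g' = 0.204, ΔT' = 1.46/(1−0.204) = 1.8342 °C.
Change = 1.8342 − 2.0289 = -0.19 °C.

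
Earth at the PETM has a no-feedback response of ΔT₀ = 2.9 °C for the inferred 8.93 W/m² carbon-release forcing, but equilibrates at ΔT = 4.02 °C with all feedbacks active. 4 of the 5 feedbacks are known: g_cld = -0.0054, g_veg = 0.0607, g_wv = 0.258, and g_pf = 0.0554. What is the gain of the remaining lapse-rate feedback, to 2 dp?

-0.09

Amplification A = ΔT/ΔT₀ = 4.02/2.9 = 1.386.
Total gain g = 1 − 1/A = 1 − 1/1.386 = 0.2785.
Known gains sum to -0.0054 + 0.0607 + 0.258 + 0.0554 = 0.3687.
g_lr = 0.2785 − 0.3687 = -0.09.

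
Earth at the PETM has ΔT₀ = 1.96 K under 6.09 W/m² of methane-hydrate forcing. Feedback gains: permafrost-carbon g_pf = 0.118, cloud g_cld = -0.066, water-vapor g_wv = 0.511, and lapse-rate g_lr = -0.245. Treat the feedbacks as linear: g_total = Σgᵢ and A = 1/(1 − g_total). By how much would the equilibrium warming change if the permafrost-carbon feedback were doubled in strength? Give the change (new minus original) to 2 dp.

0.60 K

Original: g = 0.318, ΔT = 1.96/(1−0.318) = 2.8739 K.
With doubled permafrost-carbon: g' = 0.436, ΔT' = 1.96/(1−0.436) = 3.4752 K.
Change = 3.4752 − 2.8739 = 0.60 K.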